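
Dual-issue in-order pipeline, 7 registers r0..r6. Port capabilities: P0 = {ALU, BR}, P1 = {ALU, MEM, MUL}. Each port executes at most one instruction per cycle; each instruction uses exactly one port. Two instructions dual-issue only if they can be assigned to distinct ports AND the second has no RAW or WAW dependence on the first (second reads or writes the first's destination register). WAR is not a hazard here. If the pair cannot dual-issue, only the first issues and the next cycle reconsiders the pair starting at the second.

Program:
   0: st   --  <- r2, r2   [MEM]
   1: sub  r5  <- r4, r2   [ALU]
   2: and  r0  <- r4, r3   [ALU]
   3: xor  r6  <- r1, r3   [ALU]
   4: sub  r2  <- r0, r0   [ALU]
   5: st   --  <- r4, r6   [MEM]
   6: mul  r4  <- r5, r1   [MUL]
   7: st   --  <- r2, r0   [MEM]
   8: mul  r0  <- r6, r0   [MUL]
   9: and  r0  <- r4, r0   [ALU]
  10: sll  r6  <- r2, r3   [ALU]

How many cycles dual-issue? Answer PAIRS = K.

PAIRS = 4

[0] i0+i1  st.MEM;sub.ALU  -- 2-wide
[1] i2+i3  and.ALU;xor.ALU  -- 2-wide
[2] i4+i5  sub.ALU;st.MEM  -- 2-wide
[3] i6  mul.MUL  -- no-port MUL/MEM
[4] i7  st.MEM  -- no-port MEM/MUL
[5] i8  mul.MUL  -- RAW+WAW r0
[6] i9+i10  and.ALU;sll.ALU  -- 2-wide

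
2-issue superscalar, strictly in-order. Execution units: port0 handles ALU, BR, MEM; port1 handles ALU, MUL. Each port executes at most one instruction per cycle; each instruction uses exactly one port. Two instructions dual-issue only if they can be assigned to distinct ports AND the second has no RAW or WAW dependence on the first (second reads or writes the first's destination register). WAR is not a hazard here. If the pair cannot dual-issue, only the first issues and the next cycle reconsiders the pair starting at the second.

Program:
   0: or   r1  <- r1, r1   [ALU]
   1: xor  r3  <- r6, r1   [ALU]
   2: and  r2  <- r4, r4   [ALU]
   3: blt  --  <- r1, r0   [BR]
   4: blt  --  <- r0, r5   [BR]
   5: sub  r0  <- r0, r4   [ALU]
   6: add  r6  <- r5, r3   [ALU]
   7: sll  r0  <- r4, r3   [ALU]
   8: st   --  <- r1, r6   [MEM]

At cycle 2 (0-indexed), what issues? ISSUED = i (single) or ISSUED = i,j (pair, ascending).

ISSUED = 3

#0 head=0: or.ALU i0 RAW r1
#1 head=1: xor.ALU;and.ALU i1&i2 dual
#2 head=3: blt.BR i3 no-port BR/BR
#3 head=4: blt.BR;sub.ALU i4&i5 dual
#4 head=6: add.ALU;sll.ALU i6&i7 dual
#5 head=8: st.MEM i8 tail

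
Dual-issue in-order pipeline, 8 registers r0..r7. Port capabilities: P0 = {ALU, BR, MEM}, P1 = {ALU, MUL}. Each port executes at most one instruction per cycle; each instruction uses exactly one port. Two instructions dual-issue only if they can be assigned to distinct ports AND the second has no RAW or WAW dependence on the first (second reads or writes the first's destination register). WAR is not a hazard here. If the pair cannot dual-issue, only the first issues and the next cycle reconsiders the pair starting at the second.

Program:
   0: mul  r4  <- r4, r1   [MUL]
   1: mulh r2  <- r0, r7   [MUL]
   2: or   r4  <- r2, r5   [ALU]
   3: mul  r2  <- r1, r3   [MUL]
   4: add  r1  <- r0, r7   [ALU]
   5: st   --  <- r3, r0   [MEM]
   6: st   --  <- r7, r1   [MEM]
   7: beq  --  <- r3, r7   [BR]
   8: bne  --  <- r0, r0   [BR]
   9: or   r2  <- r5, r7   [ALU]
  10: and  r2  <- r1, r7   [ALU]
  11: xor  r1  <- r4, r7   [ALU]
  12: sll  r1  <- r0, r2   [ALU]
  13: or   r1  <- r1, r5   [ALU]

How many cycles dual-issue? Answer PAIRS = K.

  cy0 -> i0 (mul) no-port MUL/MUL
  cy1 -> i1 (mulh) RAW r2
  cy2 -> i2/i3 (or/mul) 2-wide
  cy3 -> i4/i5 (add/st) 2-wide
  cy4 -> i6 (st) no-port MEM/BR
  cy5 -> i7 (beq) no-port BR/BR
  cy6 -> i8/i9 (bne/or) 2-wide
  cy7 -> i10/i11 (and/xor) 2-wide
  cy8 -> i12 (sll) RAW+WAW r1
  cy9 -> i13 (or) tail

PAIRS = 4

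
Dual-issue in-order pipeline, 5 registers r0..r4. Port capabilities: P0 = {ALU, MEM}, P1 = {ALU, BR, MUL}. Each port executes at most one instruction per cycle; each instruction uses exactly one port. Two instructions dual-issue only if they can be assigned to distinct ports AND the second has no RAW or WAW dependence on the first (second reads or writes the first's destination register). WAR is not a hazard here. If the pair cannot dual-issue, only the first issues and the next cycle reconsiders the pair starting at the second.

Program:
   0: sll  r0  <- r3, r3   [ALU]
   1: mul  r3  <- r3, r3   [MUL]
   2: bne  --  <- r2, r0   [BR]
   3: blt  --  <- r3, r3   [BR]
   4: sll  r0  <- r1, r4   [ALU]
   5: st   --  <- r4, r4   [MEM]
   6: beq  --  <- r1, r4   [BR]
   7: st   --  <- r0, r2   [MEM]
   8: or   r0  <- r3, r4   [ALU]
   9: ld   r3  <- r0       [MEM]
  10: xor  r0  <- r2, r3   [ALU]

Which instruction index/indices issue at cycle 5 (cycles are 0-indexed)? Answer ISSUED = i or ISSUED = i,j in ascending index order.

0. sll.ALU;mul.MUL @i0,i1  | dual
1. bne.BR @i2  | no-port BR/BR
2. blt.BR;sll.ALU @i3,i4  | dual
3. st.MEM;beq.BR @i5,i6  | dual
4. st.MEM;or.ALU @i7,i8  | dual
5. ld.MEM @i9  | RAW r3
6. xor.ALU @i10  | tail

ISSUED = 9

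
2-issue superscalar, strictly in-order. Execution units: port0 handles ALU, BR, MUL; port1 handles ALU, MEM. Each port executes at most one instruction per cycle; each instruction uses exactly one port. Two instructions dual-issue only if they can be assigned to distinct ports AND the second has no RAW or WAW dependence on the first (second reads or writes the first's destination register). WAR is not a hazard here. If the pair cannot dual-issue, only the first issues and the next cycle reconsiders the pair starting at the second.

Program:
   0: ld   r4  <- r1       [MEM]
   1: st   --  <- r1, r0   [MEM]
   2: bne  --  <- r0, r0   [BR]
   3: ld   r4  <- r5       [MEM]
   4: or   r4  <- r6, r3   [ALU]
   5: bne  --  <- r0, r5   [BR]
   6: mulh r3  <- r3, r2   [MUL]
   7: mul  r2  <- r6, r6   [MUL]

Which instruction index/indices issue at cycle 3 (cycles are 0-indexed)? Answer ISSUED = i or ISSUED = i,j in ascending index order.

t=0 i0:ld.MEM ; no-port MEM/MEM
t=1 i1,i2:st.MEM+bne.BR ; 2-wide
t=2 i3:ld.MEM ; WAW r4
t=3 i4,i5:or.ALU+bne.BR ; 2-wide
t=4 i6:mulh.MUL ; no-port MUL/MUL
t=5 i7:mul.MUL ; tail

ISSUED = 4,5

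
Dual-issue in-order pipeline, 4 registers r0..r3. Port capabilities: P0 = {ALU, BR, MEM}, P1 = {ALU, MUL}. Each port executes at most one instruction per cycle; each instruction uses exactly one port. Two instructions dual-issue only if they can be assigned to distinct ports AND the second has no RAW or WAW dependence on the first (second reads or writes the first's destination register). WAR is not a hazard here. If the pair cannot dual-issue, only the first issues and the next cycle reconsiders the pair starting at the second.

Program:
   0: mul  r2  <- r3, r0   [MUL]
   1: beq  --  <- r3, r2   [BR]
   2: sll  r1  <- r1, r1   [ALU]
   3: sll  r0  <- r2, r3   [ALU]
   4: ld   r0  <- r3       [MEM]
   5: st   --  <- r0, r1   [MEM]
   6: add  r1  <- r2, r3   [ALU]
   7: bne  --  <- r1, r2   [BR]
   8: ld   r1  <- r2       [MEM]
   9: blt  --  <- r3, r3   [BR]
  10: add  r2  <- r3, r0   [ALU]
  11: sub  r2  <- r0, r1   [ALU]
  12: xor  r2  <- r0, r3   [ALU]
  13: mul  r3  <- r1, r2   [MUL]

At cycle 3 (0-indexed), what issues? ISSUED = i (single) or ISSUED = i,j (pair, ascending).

ISSUED = 4

[0] i0  mul.MUL  -- RAW r2
[1] i1/i2  beq.BR/sll.ALU  -- pair
[2] i3  sll.ALU  -- WAW r0
[3] i4  ld.MEM  -- no-port MEM/MEM
[4] i5/i6  st.MEM/add.ALU  -- pair
[5] i7  bne.BR  -- no-port BR/MEM
[6] i8  ld.MEM  -- no-port MEM/BR
[7] i9/i10  blt.BR/add.ALU  -- pair
[8] i11  sub.ALU  -- WAW r2
[9] i12  xor.ALU  -- RAW r2
[10] i13  mul.MUL  -- tail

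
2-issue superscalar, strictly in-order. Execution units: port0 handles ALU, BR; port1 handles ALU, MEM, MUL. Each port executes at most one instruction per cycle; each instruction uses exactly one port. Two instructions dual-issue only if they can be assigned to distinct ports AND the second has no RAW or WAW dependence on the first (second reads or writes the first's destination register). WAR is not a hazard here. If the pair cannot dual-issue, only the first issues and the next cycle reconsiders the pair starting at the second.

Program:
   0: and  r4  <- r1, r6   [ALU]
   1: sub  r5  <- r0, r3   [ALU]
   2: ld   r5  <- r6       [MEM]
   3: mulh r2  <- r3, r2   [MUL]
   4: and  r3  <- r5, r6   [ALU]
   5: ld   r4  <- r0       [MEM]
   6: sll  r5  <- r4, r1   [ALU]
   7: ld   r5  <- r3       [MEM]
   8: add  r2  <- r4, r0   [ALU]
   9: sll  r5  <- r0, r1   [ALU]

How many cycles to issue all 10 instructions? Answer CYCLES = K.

CYCLES = 7

0. and;sub @i0&i1  | dual
1. ld @i2  | no-port MEM/MUL
2. mulh;and @i3&i4  | dual
3. ld @i5  | RAW r4
4. sll @i6  | WAW r5
5. ld;add @i7&i8  | dual
6. sll @i9  | tail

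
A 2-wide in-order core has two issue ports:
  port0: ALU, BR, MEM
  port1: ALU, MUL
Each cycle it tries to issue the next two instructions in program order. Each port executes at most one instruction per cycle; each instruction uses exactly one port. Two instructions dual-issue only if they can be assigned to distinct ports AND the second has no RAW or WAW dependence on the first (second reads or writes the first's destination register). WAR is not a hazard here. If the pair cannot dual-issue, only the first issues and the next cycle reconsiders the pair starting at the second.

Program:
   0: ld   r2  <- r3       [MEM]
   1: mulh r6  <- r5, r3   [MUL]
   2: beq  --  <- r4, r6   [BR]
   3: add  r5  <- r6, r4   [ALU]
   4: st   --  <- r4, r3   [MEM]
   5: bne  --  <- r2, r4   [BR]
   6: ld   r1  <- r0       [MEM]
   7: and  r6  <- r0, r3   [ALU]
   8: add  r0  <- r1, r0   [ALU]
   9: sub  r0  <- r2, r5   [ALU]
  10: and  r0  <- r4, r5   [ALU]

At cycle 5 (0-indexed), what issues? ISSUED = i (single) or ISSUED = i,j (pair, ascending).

ISSUED = 8

  cy0 -> i0+i1 (ld;mulh) pair
  cy1 -> i2+i3 (beq;add) pair
  cy2 -> i4 (st) no-port MEM/BR
  cy3 -> i5 (bne) no-port BR/MEM
  cy4 -> i6+i7 (ld;and) pair
  cy5 -> i8 (add) WAW r0
  cy6 -> i9 (sub) WAW r0
  cy7 -> i10 (and) tail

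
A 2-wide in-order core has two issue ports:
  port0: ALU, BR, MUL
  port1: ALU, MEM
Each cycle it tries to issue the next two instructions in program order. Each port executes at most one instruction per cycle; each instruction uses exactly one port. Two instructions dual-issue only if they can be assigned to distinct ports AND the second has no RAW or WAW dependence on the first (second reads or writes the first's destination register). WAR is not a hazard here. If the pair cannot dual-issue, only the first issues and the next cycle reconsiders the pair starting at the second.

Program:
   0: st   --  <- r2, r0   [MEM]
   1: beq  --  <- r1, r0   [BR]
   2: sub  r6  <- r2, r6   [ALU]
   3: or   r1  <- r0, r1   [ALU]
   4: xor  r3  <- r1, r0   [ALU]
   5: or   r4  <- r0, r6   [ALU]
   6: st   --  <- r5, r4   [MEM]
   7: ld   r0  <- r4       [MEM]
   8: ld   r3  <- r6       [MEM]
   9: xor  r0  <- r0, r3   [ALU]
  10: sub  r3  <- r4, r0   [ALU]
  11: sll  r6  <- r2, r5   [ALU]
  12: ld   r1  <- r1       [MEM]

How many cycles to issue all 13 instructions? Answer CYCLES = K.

CYCLES = 9

#0 head=0: st/beq i0&i1 dual
#1 head=2: sub/or i2&i3 dual
#2 head=4: xor/or i4&i5 dual
#3 head=6: st i6 no-port MEM/MEM
#4 head=7: ld i7 no-port MEM/MEM
#5 head=8: ld i8 RAW r3
#6 head=9: xor i9 RAW r0
#7 head=10: sub/sll i10&i11 dual
#8 head=12: ld i12 tail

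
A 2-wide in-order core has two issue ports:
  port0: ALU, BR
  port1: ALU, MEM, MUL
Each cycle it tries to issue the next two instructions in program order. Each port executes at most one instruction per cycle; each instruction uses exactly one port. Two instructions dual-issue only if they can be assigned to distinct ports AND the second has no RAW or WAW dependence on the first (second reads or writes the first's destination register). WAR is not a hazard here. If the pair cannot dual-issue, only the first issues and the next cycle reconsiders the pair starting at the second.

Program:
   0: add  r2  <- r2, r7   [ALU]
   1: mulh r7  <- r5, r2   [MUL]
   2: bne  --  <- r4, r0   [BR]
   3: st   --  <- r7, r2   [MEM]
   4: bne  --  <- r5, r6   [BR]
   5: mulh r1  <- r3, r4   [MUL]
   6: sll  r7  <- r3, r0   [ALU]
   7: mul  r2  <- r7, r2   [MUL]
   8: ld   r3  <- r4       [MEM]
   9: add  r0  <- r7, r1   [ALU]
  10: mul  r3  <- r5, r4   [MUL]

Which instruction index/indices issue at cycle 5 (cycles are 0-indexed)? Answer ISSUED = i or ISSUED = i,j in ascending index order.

ISSUED = 8,9

t=0 i0:add ; RAW r2
t=1 i1&i2:mulh bne ; 2-wide
t=2 i3&i4:st bne ; 2-wide
t=3 i5&i6:mulh sll ; 2-wide
t=4 i7:mul ; no-port MUL/MEM
t=5 i8&i9:ld add ; 2-wide
t=6 i10:mul ; tail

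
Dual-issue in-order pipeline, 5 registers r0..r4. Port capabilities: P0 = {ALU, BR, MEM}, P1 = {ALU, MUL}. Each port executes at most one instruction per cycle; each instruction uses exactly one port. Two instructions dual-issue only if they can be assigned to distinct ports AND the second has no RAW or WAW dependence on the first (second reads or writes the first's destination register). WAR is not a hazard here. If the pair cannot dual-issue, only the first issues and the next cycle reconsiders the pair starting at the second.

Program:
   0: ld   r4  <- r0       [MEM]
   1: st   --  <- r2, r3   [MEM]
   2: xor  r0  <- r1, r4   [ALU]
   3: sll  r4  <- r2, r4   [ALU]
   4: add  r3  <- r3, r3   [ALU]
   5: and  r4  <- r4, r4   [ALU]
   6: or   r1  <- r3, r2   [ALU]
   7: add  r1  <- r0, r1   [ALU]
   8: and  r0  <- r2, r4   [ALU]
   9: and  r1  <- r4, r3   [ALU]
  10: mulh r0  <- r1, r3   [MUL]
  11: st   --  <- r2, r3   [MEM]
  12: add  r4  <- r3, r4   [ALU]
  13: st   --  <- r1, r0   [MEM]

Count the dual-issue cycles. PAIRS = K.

0. ld @i0  | no-port MEM/MEM
1. st xor @i1+i2  | 2-wide
2. sll add @i3+i4  | 2-wide
3. and or @i5+i6  | 2-wide
4. add and @i7+i8  | 2-wide
5. and @i9  | RAW r1
6. mulh st @i10+i11  | 2-wide
7. add st @i12+i13  | 2-wide

PAIRS = 6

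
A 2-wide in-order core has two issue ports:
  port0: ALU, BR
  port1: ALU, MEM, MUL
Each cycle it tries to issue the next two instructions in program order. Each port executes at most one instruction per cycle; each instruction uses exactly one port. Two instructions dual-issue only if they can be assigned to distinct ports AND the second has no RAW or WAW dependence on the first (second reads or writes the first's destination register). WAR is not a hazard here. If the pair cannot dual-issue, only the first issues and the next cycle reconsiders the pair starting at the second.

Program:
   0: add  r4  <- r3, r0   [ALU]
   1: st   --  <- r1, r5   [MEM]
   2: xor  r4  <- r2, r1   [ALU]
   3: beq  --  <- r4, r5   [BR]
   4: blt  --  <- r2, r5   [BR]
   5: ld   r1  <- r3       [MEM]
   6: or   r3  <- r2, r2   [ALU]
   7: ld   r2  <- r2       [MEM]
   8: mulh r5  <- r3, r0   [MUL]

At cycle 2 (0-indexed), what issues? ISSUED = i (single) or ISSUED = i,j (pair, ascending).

ISSUED = 3

  cy0 -> i0/i1 (add st) pair
  cy1 -> i2 (xor) RAW r4
  cy2 -> i3 (beq) no-port BR/BR
  cy3 -> i4/i5 (blt ld) pair
  cy4 -> i6/i7 (or ld) pair
  cy5 -> i8 (mulh) tail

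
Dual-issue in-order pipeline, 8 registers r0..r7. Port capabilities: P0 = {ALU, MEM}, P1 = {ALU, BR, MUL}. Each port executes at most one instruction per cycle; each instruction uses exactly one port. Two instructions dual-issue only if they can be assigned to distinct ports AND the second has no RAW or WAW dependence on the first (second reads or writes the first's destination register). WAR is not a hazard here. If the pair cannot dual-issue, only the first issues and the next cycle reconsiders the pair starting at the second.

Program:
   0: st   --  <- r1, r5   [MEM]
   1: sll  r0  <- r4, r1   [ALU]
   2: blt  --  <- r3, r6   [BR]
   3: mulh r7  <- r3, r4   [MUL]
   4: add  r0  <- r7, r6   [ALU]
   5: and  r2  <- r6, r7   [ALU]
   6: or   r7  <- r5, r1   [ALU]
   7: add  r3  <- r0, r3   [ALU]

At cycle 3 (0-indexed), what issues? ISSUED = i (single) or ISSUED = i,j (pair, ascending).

ISSUED = 4,5

#0 head=0: st.MEM/sll.ALU i0/i1 dual
#1 head=2: blt.BR i2 no-port BR/MUL
#2 head=3: mulh.MUL i3 RAW r7
#3 head=4: add.ALU/and.ALU i4/i5 dual
#4 head=6: or.ALU/add.ALU i6/i7 dual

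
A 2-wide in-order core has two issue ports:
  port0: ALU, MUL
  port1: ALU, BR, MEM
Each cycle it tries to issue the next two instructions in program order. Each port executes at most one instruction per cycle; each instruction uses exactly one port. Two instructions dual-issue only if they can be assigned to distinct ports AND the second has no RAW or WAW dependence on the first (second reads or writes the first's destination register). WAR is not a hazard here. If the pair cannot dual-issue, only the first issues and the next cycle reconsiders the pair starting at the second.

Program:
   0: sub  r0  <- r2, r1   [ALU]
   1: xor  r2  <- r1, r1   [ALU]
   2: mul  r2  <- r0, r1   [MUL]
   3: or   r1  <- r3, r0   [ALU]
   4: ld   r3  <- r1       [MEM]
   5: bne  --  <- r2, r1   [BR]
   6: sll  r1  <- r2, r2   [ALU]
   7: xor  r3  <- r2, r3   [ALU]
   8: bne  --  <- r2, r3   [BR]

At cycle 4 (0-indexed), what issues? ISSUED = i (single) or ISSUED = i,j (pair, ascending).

t=0 i0+i1:sub.ALU;xor.ALU ; pair
t=1 i2+i3:mul.MUL;or.ALU ; pair
t=2 i4:ld.MEM ; no-port MEM/BR
t=3 i5+i6:bne.BR;sll.ALU ; pair
t=4 i7:xor.ALU ; RAW r3
t=5 i8:bne.BR ; tail

ISSUED = 7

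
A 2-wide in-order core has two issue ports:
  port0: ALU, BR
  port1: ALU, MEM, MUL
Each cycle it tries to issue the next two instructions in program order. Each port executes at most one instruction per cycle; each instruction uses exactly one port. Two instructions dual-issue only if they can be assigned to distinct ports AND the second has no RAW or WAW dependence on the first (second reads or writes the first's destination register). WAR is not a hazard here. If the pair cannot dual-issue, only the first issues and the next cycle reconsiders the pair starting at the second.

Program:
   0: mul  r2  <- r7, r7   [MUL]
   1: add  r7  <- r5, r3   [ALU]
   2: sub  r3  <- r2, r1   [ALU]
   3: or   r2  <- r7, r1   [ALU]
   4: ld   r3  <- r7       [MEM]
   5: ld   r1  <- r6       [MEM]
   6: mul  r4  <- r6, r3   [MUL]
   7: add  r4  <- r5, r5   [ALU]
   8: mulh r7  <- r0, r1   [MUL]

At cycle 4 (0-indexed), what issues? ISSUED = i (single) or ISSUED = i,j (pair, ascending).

  cy0 -> i0/i1 (mul.MUL/add.ALU) pair
  cy1 -> i2/i3 (sub.ALU/or.ALU) pair
  cy2 -> i4 (ld.MEM) no-port MEM/MEM
  cy3 -> i5 (ld.MEM) no-port MEM/MUL
  cy4 -> i6 (mul.MUL) WAW r4
  cy5 -> i7/i8 (add.ALU/mulh.MUL) pair

ISSUED = 6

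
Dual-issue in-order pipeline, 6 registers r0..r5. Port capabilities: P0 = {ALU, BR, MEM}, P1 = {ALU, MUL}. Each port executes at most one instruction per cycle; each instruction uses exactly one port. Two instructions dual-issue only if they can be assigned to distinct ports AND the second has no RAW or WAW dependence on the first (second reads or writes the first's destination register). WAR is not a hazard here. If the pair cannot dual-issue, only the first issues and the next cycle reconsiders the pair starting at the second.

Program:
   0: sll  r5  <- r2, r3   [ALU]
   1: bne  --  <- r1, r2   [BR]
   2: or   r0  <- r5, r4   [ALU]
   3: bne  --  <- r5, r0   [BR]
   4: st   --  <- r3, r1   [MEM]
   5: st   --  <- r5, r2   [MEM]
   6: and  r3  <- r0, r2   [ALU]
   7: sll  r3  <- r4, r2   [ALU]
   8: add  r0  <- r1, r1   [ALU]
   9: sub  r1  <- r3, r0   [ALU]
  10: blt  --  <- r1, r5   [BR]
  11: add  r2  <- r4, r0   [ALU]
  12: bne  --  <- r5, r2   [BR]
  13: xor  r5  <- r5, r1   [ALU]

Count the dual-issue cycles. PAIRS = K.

[0] i0,i1  sll.ALU bne.BR  -- dual
[1] i2  or.ALU  -- RAW r0
[2] i3  bne.BR  -- no-port BR/MEM
[3] i4  st.MEM  -- no-port MEM/MEM
[4] i5,i6  st.MEM and.ALU  -- dual
[5] i7,i8  sll.ALU add.ALU  -- dual
[6] i9  sub.ALU  -- RAW r1
[7] i10,i11  blt.BR add.ALU  -- dual
[8] i12,i13  bne.BR xor.ALU  -- dual

PAIRS = 5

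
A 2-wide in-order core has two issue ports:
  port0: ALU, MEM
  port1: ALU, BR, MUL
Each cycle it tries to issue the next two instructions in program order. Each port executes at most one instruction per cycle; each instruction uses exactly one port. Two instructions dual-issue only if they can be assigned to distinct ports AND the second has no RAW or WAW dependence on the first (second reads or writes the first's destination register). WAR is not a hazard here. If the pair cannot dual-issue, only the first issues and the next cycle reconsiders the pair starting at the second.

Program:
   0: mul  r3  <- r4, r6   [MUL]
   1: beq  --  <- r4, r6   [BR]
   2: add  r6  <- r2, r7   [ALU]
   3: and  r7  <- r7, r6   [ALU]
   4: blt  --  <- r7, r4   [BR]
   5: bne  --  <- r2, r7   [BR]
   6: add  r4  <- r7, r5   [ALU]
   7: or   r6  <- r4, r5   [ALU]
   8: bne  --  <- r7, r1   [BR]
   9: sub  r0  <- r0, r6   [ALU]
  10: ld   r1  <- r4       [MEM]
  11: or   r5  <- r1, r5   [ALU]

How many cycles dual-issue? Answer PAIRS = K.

PAIRS = 4

#0 head=0: mul.MUL i0 no-port MUL/BR
#1 head=1: beq.BR add.ALU i1,i2 2-wide
#2 head=3: and.ALU i3 RAW r7
#3 head=4: blt.BR i4 no-port BR/BR
#4 head=5: bne.BR add.ALU i5,i6 2-wide
#5 head=7: or.ALU bne.BR i7,i8 2-wide
#6 head=9: sub.ALU ld.MEM i9,i10 2-wide
#7 head=11: or.ALU i11 tail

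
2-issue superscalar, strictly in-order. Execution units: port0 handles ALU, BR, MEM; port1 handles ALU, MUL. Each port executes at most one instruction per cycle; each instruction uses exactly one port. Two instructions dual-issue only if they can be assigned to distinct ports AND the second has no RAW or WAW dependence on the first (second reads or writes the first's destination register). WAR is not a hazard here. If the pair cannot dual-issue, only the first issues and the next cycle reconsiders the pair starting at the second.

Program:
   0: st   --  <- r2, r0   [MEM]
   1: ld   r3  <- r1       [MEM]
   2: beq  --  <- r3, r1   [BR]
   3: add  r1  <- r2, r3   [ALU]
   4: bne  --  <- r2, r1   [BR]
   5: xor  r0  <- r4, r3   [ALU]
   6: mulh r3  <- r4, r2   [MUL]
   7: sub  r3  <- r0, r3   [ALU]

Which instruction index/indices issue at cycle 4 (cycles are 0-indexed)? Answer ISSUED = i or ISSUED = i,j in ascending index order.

ISSUED = 6

#0 head=0: st i0 no-port MEM/MEM
#1 head=1: ld i1 no-port MEM/BR
#2 head=2: beq;add i2/i3 pair
#3 head=4: bne;xor i4/i5 pair
#4 head=6: mulh i6 RAW+WAW r3
#5 head=7: sub i7 tail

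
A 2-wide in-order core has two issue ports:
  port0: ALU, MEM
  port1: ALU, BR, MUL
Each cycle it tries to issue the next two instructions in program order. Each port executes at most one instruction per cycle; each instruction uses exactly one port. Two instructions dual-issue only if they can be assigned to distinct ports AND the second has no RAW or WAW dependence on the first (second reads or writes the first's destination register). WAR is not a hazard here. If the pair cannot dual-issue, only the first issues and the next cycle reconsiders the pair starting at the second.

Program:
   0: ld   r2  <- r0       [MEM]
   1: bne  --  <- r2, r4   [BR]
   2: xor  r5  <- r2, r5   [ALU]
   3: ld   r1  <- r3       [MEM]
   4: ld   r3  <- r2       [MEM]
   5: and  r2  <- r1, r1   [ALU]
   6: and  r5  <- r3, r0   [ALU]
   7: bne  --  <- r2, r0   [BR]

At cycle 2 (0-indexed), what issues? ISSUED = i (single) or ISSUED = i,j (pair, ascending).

c0: i0 ld  RAW r2
c1: i1+i2 bne+xor  dual
c2: i3 ld  no-port MEM/MEM
c3: i4+i5 ld+and  dual
c4: i6+i7 and+bne  dual

ISSUED = 3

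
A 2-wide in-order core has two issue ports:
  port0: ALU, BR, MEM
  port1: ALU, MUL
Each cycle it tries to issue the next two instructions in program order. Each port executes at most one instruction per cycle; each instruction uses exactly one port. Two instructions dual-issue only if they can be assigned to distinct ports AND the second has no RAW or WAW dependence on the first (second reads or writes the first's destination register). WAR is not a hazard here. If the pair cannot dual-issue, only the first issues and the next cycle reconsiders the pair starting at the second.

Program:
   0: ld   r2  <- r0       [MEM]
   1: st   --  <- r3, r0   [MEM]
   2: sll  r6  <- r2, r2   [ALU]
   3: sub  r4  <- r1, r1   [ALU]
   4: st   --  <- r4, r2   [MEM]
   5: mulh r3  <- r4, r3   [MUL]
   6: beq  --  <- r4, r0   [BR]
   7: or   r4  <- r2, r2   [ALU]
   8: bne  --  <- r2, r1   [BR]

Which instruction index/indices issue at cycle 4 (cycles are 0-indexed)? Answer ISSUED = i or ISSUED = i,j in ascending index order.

[0] i0  ld  -- no-port MEM/MEM
[1] i1+i2  st;sll  -- 2-wide
[2] i3  sub  -- RAW r4
[3] i4+i5  st;mulh  -- 2-wide
[4] i6+i7  beq;or  -- 2-wide
[5] i8  bne  -- tail

ISSUED = 6,7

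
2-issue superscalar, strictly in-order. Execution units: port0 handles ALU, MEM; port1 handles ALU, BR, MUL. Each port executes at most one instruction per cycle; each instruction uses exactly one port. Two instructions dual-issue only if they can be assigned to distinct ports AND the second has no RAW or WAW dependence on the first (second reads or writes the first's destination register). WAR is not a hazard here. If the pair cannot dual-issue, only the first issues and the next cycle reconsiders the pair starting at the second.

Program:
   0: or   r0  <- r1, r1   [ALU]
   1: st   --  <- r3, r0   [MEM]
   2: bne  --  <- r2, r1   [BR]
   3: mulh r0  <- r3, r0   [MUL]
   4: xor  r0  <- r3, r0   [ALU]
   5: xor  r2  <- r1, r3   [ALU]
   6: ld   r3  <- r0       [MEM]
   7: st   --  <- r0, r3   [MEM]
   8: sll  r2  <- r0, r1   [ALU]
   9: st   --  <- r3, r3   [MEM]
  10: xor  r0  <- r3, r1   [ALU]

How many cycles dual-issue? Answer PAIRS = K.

PAIRS = 4

t=0 i0:or ; RAW r0
t=1 i1+i2:st;bne ; pair
t=2 i3:mulh ; RAW+WAW r0
t=3 i4+i5:xor;xor ; pair
t=4 i6:ld ; no-port MEM/MEM
t=5 i7+i8:st;sll ; pair
t=6 i9+i10:st;xor ; pair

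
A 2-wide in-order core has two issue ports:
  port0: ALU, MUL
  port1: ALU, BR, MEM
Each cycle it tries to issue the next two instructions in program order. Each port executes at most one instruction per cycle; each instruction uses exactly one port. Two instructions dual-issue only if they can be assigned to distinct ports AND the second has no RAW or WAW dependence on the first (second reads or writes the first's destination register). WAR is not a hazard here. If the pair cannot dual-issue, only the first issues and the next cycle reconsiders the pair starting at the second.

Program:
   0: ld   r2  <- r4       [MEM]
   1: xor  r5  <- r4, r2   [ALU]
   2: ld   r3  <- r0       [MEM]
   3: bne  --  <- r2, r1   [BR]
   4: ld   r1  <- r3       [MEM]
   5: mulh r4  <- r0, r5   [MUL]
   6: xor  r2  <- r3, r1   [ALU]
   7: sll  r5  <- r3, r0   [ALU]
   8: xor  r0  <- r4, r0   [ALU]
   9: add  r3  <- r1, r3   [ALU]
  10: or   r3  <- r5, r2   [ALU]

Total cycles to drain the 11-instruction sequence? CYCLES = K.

0. ld.MEM @i0  | RAW r2
1. xor.ALU;ld.MEM @i1&i2  | dual
2. bne.BR @i3  | no-port BR/MEM
3. ld.MEM;mulh.MUL @i4&i5  | dual
4. xor.ALU;sll.ALU @i6&i7  | dual
5. xor.ALU;add.ALU @i8&i9  | dual
6. or.ALU @i10  | tail

CYCLES = 7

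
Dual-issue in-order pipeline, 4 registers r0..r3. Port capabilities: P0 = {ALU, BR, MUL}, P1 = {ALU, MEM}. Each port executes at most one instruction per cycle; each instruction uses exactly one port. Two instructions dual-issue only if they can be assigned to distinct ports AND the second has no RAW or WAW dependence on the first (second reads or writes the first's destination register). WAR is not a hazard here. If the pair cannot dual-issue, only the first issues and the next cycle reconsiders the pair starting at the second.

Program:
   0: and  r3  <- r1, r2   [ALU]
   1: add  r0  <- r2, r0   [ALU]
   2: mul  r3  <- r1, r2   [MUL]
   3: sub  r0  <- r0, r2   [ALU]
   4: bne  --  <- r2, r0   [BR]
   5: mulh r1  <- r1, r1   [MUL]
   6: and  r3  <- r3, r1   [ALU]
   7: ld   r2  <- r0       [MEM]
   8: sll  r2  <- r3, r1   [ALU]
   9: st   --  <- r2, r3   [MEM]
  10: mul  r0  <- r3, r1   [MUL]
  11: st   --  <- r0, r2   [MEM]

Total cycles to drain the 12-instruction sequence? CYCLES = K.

c0: i0+i1 and.ALU add.ALU  pair
c1: i2+i3 mul.MUL sub.ALU  pair
c2: i4 bne.BR  no-port BR/MUL
c3: i5 mulh.MUL  RAW r1
c4: i6+i7 and.ALU ld.MEM  pair
c5: i8 sll.ALU  RAW r2
c6: i9+i10 st.MEM mul.MUL  pair
c7: i11 st.MEM  tail

CYCLES = 8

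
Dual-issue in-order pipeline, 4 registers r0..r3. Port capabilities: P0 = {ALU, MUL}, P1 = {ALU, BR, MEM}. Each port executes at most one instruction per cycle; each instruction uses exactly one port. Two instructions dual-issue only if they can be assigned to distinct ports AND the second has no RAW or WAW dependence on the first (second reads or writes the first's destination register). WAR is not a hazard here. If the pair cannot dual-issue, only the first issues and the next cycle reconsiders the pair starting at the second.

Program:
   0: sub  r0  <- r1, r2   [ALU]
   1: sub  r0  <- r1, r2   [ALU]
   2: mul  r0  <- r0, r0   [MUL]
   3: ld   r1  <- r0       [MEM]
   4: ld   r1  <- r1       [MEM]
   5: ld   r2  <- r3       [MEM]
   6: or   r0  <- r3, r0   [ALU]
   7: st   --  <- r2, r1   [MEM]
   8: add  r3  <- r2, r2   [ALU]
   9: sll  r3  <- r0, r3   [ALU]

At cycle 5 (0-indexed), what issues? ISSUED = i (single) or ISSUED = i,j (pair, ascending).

ISSUED = 5,6

0. sub.ALU @i0  | WAW r0
1. sub.ALU @i1  | RAW+WAW r0
2. mul.MUL @i2  | RAW r0
3. ld.MEM @i3  | no-port MEM/MEM
4. ld.MEM @i4  | no-port MEM/MEM
5. ld.MEM or.ALU @i5,i6  | pair
6. st.MEM add.ALU @i7,i8  | pair
7. sll.ALU @i9  | tail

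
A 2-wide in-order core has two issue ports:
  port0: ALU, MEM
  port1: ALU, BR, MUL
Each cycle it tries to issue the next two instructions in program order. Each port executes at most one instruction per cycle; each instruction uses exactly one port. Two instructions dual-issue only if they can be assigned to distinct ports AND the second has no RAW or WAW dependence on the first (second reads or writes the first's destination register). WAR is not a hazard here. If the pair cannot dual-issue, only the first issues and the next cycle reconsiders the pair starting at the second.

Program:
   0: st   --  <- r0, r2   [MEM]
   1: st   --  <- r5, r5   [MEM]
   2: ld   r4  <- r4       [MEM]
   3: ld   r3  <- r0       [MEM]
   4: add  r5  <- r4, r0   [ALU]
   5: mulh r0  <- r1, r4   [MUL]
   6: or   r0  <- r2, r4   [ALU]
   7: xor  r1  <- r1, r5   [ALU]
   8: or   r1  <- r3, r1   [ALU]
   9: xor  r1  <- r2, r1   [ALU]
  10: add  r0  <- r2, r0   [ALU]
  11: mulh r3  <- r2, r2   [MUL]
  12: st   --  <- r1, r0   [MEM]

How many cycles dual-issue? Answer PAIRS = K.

[0] i0  st.MEM  -- no-port MEM/MEM
[1] i1  st.MEM  -- no-port MEM/MEM
[2] i2  ld.MEM  -- no-port MEM/MEM
[3] i3+i4  ld.MEM/add.ALU  -- 2-wide
[4] i5  mulh.MUL  -- WAW r0
[5] i6+i7  or.ALU/xor.ALU  -- 2-wide
[6] i8  or.ALU  -- RAW+WAW r1
[7] i9+i10  xor.ALU/add.ALU  -- 2-wide
[8] i11+i12  mulh.MUL/st.MEM  -- 2-wide

PAIRS = 4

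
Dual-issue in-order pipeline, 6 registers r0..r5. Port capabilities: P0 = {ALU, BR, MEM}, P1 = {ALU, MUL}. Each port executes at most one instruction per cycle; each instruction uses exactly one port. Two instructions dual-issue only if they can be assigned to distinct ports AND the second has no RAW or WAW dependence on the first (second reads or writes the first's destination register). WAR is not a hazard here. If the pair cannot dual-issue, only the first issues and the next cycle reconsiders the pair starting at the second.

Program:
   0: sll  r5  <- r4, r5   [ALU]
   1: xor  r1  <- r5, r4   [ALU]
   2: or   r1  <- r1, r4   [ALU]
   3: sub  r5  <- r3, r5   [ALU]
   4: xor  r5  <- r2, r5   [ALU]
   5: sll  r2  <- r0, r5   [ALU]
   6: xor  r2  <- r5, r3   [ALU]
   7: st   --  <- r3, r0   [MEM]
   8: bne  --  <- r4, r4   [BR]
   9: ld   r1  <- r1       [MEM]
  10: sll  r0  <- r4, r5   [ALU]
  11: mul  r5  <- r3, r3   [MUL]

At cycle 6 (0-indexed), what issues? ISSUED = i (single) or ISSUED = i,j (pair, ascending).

ISSUED = 8

0. sll @i0  | RAW r5
1. xor @i1  | RAW+WAW r1
2. or+sub @i2&i3  | 2-wide
3. xor @i4  | RAW r5
4. sll @i5  | WAW r2
5. xor+st @i6&i7  | 2-wide
6. bne @i8  | no-port BR/MEM
7. ld+sll @i9&i10  | 2-wide
8. mul @i11  | tail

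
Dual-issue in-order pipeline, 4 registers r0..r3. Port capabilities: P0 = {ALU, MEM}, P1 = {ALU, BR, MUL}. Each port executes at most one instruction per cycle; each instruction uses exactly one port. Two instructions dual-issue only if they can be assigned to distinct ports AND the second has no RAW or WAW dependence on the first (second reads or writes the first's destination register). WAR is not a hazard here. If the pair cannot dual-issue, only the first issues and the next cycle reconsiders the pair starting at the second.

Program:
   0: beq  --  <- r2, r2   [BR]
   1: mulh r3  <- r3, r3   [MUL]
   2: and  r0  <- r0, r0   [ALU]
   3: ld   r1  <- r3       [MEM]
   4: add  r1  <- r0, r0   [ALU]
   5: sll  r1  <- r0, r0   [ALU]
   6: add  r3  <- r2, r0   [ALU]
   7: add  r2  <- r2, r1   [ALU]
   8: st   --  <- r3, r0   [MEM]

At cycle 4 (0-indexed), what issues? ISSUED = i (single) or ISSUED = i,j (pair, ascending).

t=0 i0:beq.BR ; no-port BR/MUL
t=1 i1&i2:mulh.MUL/and.ALU ; dual
t=2 i3:ld.MEM ; WAW r1
t=3 i4:add.ALU ; WAW r1
t=4 i5&i6:sll.ALU/add.ALU ; dual
t=5 i7&i8:add.ALU/st.MEM ; dual

ISSUED = 5,6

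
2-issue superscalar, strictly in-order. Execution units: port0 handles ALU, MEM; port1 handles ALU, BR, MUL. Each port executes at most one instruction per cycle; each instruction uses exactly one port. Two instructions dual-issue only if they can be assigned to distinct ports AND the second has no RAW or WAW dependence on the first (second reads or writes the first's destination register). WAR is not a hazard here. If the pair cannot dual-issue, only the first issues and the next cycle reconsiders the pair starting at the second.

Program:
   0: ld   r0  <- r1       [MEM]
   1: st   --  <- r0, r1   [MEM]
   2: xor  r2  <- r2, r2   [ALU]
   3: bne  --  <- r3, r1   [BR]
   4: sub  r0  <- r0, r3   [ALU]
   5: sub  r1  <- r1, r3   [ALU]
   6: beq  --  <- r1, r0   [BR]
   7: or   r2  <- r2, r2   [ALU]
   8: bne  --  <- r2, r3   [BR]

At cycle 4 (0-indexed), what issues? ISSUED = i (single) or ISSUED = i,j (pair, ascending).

ISSUED = 6,7

c0: i0 ld  no-port MEM/MEM
c1: i1+i2 st xor  dual
c2: i3+i4 bne sub  dual
c3: i5 sub  RAW r1
c4: i6+i7 beq or  dual
c5: i8 bne  tail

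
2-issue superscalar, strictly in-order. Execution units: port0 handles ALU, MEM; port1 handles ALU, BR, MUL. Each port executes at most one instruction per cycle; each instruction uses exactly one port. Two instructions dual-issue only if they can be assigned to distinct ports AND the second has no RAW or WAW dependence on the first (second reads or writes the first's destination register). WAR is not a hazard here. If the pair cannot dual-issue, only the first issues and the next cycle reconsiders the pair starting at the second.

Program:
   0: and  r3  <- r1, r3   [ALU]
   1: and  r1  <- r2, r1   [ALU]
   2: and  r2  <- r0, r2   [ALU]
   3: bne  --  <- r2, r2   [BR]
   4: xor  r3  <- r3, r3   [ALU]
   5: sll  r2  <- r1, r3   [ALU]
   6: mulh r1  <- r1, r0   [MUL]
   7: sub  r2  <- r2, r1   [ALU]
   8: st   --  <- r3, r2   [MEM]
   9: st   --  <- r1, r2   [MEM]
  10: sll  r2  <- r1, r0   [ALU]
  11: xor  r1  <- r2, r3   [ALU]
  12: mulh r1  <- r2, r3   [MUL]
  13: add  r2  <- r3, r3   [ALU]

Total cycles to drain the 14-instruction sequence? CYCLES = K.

[0] i0+i1  and+and  -- pair
[1] i2  and  -- RAW r2
[2] i3+i4  bne+xor  -- pair
[3] i5+i6  sll+mulh  -- pair
[4] i7  sub  -- RAW r2
[5] i8  st  -- no-port MEM/MEM
[6] i9+i10  st+sll  -- pair
[7] i11  xor  -- WAW r1
[8] i12+i13  mulh+add  -- pair

CYCLES = 9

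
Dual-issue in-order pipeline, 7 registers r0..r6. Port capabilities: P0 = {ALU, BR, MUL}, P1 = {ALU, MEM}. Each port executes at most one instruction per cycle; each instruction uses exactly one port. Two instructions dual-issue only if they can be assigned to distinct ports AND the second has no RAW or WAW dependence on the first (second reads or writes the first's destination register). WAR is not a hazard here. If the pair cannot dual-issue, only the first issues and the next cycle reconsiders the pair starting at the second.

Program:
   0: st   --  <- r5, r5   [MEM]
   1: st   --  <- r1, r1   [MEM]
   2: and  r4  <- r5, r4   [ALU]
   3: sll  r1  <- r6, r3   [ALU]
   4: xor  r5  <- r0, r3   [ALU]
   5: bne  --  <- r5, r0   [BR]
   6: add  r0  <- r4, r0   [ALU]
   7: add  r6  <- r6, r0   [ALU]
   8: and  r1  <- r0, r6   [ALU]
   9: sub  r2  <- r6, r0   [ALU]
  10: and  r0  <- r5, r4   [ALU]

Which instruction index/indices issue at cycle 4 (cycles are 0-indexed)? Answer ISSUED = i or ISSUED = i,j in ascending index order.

#0 head=0: st.MEM i0 no-port MEM/MEM
#1 head=1: st.MEM and.ALU i1&i2 dual
#2 head=3: sll.ALU xor.ALU i3&i4 dual
#3 head=5: bne.BR add.ALU i5&i6 dual
#4 head=7: add.ALU i7 RAW r6
#5 head=8: and.ALU sub.ALU i8&i9 dual
#6 head=10: and.ALU i10 tail

ISSUED = 7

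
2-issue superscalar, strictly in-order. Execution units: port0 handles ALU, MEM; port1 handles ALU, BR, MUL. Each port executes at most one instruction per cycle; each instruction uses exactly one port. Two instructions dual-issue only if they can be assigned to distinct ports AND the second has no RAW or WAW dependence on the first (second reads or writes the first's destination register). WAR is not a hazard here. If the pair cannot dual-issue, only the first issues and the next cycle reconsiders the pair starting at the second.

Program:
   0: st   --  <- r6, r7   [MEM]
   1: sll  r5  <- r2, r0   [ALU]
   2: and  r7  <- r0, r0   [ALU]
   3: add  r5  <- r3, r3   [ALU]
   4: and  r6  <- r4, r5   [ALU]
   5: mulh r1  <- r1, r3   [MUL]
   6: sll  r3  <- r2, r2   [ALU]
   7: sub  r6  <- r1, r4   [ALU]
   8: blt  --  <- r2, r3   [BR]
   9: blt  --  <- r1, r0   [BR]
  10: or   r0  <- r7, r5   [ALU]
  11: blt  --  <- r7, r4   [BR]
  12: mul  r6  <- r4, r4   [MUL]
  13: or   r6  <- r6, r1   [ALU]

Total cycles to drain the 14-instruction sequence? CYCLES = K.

CYCLES = 9

0. st/sll @i0,i1  | pair
1. and/add @i2,i3  | pair
2. and/mulh @i4,i5  | pair
3. sll/sub @i6,i7  | pair
4. blt @i8  | no-port BR/BR
5. blt/or @i9,i10  | pair
6. blt @i11  | no-port BR/MUL
7. mul @i12  | RAW+WAW r6
8. or @i13  | tail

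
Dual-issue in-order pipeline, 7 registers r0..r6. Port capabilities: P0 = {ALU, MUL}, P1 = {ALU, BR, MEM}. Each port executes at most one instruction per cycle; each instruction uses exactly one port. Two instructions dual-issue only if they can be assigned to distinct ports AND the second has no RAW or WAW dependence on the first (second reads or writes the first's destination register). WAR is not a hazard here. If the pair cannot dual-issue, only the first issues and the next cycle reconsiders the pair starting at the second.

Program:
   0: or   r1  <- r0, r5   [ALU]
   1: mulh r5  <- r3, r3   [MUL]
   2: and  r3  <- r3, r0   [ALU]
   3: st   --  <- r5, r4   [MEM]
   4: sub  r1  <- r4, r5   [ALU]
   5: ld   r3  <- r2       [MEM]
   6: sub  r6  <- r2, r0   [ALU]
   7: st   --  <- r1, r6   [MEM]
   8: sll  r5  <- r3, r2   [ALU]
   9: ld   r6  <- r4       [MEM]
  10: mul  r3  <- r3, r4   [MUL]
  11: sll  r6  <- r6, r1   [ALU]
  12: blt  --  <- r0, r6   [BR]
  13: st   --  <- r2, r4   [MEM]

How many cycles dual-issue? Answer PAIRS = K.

PAIRS = 5

0. or mulh @i0&i1  | pair
1. and st @i2&i3  | pair
2. sub ld @i4&i5  | pair
3. sub @i6  | RAW r6
4. st sll @i7&i8  | pair
5. ld mul @i9&i10  | pair
6. sll @i11  | RAW r6
7. blt @i12  | no-port BR/MEM
8. st @i13  | tail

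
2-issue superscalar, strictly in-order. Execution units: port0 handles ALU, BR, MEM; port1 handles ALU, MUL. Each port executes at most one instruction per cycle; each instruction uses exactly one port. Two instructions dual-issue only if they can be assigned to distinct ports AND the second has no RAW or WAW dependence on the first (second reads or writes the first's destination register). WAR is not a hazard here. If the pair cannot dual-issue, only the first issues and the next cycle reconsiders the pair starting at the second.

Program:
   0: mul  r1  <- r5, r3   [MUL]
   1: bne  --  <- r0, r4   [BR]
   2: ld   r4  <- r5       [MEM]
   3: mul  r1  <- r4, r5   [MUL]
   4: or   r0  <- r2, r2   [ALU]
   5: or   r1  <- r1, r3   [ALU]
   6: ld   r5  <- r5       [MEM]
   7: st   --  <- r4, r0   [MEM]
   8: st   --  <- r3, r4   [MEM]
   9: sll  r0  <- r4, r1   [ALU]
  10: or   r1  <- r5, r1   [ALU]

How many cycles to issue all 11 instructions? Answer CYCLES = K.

t=0 i0/i1:mul.MUL bne.BR ; dual
t=1 i2:ld.MEM ; RAW r4
t=2 i3/i4:mul.MUL or.ALU ; dual
t=3 i5/i6:or.ALU ld.MEM ; dual
t=4 i7:st.MEM ; no-port MEM/MEM
t=5 i8/i9:st.MEM sll.ALU ; dual
t=6 i10:or.ALU ; tail

CYCLES = 7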